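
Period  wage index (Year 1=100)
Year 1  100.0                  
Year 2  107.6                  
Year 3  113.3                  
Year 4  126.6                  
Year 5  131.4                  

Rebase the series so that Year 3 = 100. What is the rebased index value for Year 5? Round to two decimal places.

115.98

Rebased(Year 5) = 131.4 / 113.3 × 100 = 115.9753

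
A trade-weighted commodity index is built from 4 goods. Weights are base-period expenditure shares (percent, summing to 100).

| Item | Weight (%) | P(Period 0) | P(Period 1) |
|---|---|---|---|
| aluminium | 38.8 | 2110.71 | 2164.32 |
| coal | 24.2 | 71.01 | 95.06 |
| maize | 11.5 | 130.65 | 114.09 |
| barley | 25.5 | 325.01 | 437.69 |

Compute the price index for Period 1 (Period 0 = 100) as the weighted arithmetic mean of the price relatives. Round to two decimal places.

aluminium: 38.8 × (2164.32/2110.71) = 38.8 × 1.025399 = 39.7855
coal: 24.2 × (95.06/71.01) = 24.2 × 1.338685 = 32.3962
maize: 11.5 × (114.09/130.65) = 11.5 × 0.873249 = 10.0424
barley: 25.5 × (437.69/325.01) = 25.5 × 1.346697 = 34.3408
Index = Σ wᵢ·(p₁ᵢ/p₀ᵢ) = 39.7855 + 32.3962 + 10.0424 + 34.3408 = 116.5648

116.56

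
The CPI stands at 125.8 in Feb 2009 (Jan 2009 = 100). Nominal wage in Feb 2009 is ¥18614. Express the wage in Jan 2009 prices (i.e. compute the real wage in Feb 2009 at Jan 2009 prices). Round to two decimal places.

14796.50

Real = Nominal ÷ (Index/100) = 18614 ÷ (125.8/100)
     = 18614 ÷ 1.258 = 14796.5024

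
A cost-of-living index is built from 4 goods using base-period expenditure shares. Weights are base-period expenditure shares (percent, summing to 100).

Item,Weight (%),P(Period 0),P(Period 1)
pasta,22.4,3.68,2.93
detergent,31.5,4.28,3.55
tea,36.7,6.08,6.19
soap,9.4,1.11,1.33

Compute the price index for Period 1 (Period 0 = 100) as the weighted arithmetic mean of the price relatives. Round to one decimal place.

92.6

pasta: 22.4 × (2.93/3.68) = 22.4 × 0.796196 = 17.8348
detergent: 31.5 × (3.55/4.28) = 31.5 × 0.829439 = 26.1273
tea: 36.7 × (6.19/6.08) = 36.7 × 1.018092 = 37.3640
soap: 9.4 × (1.33/1.11) = 9.4 × 1.198198 = 11.2631
Index = Σ wᵢ·(p₁ᵢ/p₀ᵢ) = 17.8348 + 26.1273 + 37.3640 + 11.2631 = 92.5892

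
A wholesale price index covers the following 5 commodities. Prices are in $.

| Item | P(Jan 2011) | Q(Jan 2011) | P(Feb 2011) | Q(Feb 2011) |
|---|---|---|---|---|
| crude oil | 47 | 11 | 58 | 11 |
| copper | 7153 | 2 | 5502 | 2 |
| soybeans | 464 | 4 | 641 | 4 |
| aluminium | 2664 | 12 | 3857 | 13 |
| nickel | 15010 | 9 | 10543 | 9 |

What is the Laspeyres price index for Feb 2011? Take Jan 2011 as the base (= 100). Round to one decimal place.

84.6

Laspeyres price index uses base-period quantities as weights.
ΣP(Feb 2011)·Q(Jan 2011) = 58×11 + 5502×2 + 641×4 + 3857×12 + 10543×9 = 638 + 11004 + 2564 + 46284 + 94887 = 155377
ΣP(Jan 2011)·Q(Jan 2011) = 47×11 + 7153×2 + 464×4 + 2664×12 + 15010×9 = 517 + 14306 + 1856 + 31968 + 135090 = 183737
Index = 155377 / 183737 × 100 = 84.5649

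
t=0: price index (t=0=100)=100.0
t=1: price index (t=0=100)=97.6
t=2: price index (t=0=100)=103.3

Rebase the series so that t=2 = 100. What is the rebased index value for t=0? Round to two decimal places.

Rebased(t=0) = 100.0 / 103.3 × 100 = 96.8054

96.81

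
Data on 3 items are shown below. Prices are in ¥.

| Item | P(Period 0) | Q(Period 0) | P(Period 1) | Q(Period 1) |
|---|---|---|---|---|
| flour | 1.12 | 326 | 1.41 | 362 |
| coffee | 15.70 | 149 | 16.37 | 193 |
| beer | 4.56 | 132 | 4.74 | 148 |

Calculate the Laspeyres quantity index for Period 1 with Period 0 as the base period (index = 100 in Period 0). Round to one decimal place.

124.3

Laspeyres quantity index uses base-period prices as weights.
ΣP(Period 0)·Q(Period 1) = 1.12×362 + 15.70×193 + 4.56×148 = 405.44 + 3030.1 + 674.88 = 4110.42
ΣP(Period 0)·Q(Period 0) = 1.12×326 + 15.70×149 + 4.56×132 = 365.12 + 2339.3 + 601.92 = 3306.34
Index = 4110.42 / 3306.34 × 100 = 124.3193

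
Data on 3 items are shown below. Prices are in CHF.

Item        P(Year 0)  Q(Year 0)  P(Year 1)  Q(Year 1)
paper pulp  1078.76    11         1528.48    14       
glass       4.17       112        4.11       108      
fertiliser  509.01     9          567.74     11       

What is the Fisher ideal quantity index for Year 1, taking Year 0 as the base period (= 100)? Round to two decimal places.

125.27

Laspeyres component (base-period weights):
ΣP(Year 0)Q(Year 1) = 1078.76×14 + 4.17×108 + 509.01×11 = 15102.64 + 450.36 + 5599.11 = 21152.11
ΣP(Year 0)Q(Year 0) = 1078.76×11 + 4.17×112 + 509.01×9 = 11866.36 + 467.04 + 4581.09 = 16914.49
L = 21152.11 / 16914.49 × 100 = 125.0532
Paasche component (current-period weights):
ΣP(Year 1)Q(Year 1) = 1528.48×14 + 4.11×108 + 567.74×11 = 21398.72 + 443.88 + 6245.14 = 28087.74
ΣP(Year 1)Q(Year 0) = 1528.48×11 + 4.11×112 + 567.74×9 = 16813.28 + 460.32 + 5109.66 = 22383.26
P = 28087.74 / 22383.26 × 100 = 125.4855
Fisher = √(L × P) = √(125.0532 × 125.4855) = 125.2691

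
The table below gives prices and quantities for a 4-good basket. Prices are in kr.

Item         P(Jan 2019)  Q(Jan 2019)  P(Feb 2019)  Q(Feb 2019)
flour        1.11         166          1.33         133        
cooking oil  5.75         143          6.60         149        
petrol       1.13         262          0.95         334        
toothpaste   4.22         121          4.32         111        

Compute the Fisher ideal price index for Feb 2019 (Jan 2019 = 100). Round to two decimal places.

106.28

Laspeyres component (base-period weights):
ΣP(Feb 2019)Q(Jan 2019) = 1.33×166 + 6.60×143 + 0.95×262 + 4.32×121 = 220.78 + 943.8 + 248.9 + 522.72 = 1936.2
ΣP(Jan 2019)Q(Jan 2019) = 1.11×166 + 5.75×143 + 1.13×262 + 4.22×121 = 184.26 + 822.25 + 296.06 + 510.62 = 1813.19
L = 1936.2 / 1813.19 × 100 = 106.7842
Paasche component (current-period weights):
ΣP(Feb 2019)Q(Feb 2019) = 1.33×133 + 6.60×149 + 0.95×334 + 4.32×111 = 176.89 + 983.4 + 317.3 + 479.52 = 1957.11
ΣP(Jan 2019)Q(Feb 2019) = 1.11×133 + 5.75×149 + 1.13×334 + 4.22×111 = 147.63 + 856.75 + 377.42 + 468.42 = 1850.22
P = 1957.11 / 1850.22 × 100 = 105.7772
Fisher = √(L × P) = √(106.7842 × 105.7772) = 106.2795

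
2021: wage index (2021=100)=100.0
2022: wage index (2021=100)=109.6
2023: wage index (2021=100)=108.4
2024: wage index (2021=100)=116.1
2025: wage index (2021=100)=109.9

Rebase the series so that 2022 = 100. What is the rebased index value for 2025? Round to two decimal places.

100.27

Rebased(2025) = 109.9 / 109.6 × 100 = 100.2737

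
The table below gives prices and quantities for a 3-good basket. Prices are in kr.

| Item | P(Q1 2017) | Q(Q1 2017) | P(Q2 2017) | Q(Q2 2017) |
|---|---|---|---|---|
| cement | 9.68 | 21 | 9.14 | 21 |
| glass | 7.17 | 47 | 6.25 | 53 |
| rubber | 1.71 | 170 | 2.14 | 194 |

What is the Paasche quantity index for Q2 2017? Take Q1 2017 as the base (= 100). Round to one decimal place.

110.5

Paasche quantity index uses current-period prices as weights.
ΣP(Q2 2017)·Q(Q2 2017) = 9.14×21 + 6.25×53 + 2.14×194 = 191.94 + 331.25 + 415.16 = 938.35
ΣP(Q2 2017)·Q(Q1 2017) = 9.14×21 + 6.25×47 + 2.14×170 = 191.94 + 293.75 + 363.8 = 849.49
Index = 938.35 / 849.49 × 100 = 110.4604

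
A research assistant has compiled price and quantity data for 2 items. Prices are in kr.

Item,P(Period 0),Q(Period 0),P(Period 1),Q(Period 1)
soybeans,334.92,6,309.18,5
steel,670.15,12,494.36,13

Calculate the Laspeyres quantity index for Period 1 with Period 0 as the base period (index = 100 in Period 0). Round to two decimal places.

103.34

Laspeyres quantity index uses base-period prices as weights.
ΣP(Period 0)·Q(Period 1) = 334.92×5 + 670.15×13 = 1674.6 + 8711.95 = 10386.55
ΣP(Period 0)·Q(Period 0) = 334.92×6 + 670.15×12 = 2009.52 + 8041.8 = 10051.32
Index = 10386.55 / 10051.32 × 100 = 103.3352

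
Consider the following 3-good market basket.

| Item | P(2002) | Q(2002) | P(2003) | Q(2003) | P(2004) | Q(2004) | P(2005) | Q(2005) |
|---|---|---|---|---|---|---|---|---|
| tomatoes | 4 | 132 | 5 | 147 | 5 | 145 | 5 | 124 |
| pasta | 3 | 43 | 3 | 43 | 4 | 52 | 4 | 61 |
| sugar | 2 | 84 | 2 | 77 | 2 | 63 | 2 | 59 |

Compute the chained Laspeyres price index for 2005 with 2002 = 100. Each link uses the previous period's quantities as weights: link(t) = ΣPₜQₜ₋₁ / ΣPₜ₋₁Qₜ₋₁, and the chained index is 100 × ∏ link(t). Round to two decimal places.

120.90

Link 2002→2003:
ΣP(2003)Q(2002) = 5×132 + 3×43 + 2×84 = 660 + 129 + 168 = 957
ΣP(2002)Q(2002) = 4×132 + 3×43 + 2×84 = 528 + 129 + 168 = 825
link = 957/825 = 1.160000
Link 2003→2004:
ΣP(2004)Q(2003) = 5×147 + 4×43 + 2×77 = 735 + 172 + 154 = 1061
ΣP(2003)Q(2003) = 5×147 + 3×43 + 2×77 = 735 + 129 + 154 = 1018
link = 1061/1018 = 1.042240
Link 2004→2005:
ΣP(2005)Q(2004) = 5×145 + 4×52 + 2×63 = 725 + 208 + 126 = 1059
ΣP(2004)Q(2004) = 5×145 + 4×52 + 2×63 = 725 + 208 + 126 = 1059
link = 1059/1059 = 1.000000
Chained index = 100 × 1.160000 × 1.042240 × 1.000000 = 120.8998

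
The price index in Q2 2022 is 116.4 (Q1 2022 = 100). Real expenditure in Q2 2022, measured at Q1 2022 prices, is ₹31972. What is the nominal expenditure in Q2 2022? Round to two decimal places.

37215.41

Nominal = Real × (Index/100) = 31972 × (116.4/100)
        = 31972 × 1.164 = 37215.4080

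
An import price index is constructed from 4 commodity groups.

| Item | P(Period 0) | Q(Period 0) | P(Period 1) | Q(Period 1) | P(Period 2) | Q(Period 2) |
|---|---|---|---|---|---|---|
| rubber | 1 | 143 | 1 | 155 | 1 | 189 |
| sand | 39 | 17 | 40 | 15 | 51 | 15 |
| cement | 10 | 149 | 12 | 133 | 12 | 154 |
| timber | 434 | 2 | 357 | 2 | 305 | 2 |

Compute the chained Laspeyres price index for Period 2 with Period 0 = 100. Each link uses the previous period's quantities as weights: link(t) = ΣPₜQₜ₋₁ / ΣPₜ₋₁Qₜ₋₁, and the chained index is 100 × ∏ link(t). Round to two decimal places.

Link Period 0→Period 1:
ΣP(Period 1)Q(Period 0) = 1×143 + 40×17 + 12×149 + 357×2 = 143 + 680 + 1788 + 714 = 3325
ΣP(Period 0)Q(Period 0) = 1×143 + 39×17 + 10×149 + 434×2 = 143 + 663 + 1490 + 868 = 3164
link = 3325/3164 = 1.050885
Link Period 1→Period 2:
ΣP(Period 2)Q(Period 1) = 1×155 + 51×15 + 12×133 + 305×2 = 155 + 765 + 1596 + 610 = 3126
ΣP(Period 1)Q(Period 1) = 1×155 + 40×15 + 12×133 + 357×2 = 155 + 600 + 1596 + 714 = 3065
link = 3126/3065 = 1.019902
Chained index = 100 × 1.050885 × 1.019902 = 107.1800

107.18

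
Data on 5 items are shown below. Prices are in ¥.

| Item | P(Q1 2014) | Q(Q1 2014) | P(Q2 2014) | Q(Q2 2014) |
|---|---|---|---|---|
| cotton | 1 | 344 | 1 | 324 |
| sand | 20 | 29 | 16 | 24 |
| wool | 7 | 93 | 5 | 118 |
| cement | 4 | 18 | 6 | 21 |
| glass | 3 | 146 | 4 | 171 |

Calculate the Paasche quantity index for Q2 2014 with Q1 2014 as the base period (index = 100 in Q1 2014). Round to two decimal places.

107.28

Paasche quantity index uses current-period prices as weights.
ΣP(Q2 2014)·Q(Q2 2014) = 1×324 + 16×24 + 5×118 + 6×21 + 4×171 = 324 + 384 + 590 + 126 + 684 = 2108
ΣP(Q2 2014)·Q(Q1 2014) = 1×344 + 16×29 + 5×93 + 6×18 + 4×146 = 344 + 464 + 465 + 108 + 584 = 1965
Index = 2108 / 1965 × 100 = 107.2774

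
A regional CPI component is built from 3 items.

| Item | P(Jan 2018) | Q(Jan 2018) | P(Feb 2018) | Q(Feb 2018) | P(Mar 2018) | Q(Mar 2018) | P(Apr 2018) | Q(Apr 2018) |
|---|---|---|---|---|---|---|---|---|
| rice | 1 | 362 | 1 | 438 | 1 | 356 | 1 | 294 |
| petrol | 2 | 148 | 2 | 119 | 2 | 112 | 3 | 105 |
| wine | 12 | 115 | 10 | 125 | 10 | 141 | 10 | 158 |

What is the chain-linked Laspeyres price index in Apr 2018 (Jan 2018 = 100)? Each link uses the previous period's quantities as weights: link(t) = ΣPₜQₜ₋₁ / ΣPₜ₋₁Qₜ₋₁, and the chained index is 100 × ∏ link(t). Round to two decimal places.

Link Jan 2018→Feb 2018:
ΣP(Feb 2018)Q(Jan 2018) = 1×362 + 2×148 + 10×115 = 362 + 296 + 1150 = 1808
ΣP(Jan 2018)Q(Jan 2018) = 1×362 + 2×148 + 12×115 = 362 + 296 + 1380 = 2038
link = 1808/2038 = 0.887144
Link Feb 2018→Mar 2018:
ΣP(Mar 2018)Q(Feb 2018) = 1×438 + 2×119 + 10×125 = 438 + 238 + 1250 = 1926
ΣP(Feb 2018)Q(Feb 2018) = 1×438 + 2×119 + 10×125 = 438 + 238 + 1250 = 1926
link = 1926/1926 = 1.000000
Link Mar 2018→Apr 2018:
ΣP(Apr 2018)Q(Mar 2018) = 1×356 + 3×112 + 10×141 = 356 + 336 + 1410 = 2102
ΣP(Mar 2018)Q(Mar 2018) = 1×356 + 2×112 + 10×141 = 356 + 224 + 1410 = 1990
link = 2102/1990 = 1.056281
Chained index = 100 × 0.887144 × 1.000000 × 1.056281 = 93.7074

93.71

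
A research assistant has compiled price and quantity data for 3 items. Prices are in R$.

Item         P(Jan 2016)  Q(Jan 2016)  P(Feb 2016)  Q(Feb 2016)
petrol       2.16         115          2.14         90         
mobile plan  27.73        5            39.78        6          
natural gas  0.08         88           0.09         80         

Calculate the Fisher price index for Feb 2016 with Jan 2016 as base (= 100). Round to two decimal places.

117.15

Laspeyres component (base-period weights):
ΣP(Feb 2016)Q(Jan 2016) = 2.14×115 + 39.78×5 + 0.09×88 = 246.1 + 198.9 + 7.92 = 452.92
ΣP(Jan 2016)Q(Jan 2016) = 2.16×115 + 27.73×5 + 0.08×88 = 248.4 + 138.65 + 7.04 = 394.09
L = 452.92 / 394.09 × 100 = 114.9281
Paasche component (current-period weights):
ΣP(Feb 2016)Q(Feb 2016) = 2.14×90 + 39.78×6 + 0.09×80 = 192.6 + 238.68 + 7.2 = 438.48
ΣP(Jan 2016)Q(Feb 2016) = 2.16×90 + 27.73×6 + 0.08×80 = 194.4 + 166.38 + 6.4 = 367.18
P = 438.48 / 367.18 × 100 = 119.4183
Fisher = √(L × P) = √(114.9281 × 119.4183) = 117.1517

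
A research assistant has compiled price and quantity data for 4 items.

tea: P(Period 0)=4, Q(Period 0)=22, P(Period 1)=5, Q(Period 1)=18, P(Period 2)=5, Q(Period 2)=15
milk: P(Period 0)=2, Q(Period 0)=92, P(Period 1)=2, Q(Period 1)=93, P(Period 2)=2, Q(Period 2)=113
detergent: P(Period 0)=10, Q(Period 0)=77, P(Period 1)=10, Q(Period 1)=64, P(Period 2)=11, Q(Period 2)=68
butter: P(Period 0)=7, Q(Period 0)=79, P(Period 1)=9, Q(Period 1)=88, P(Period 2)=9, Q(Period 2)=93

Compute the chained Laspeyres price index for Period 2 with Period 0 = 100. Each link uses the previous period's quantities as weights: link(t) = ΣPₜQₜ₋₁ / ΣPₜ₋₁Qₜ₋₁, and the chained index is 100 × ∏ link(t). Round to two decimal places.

115.46

Link Period 0→Period 1:
ΣP(Period 1)Q(Period 0) = 5×22 + 2×92 + 10×77 + 9×79 = 110 + 184 + 770 + 711 = 1775
ΣP(Period 0)Q(Period 0) = 4×22 + 2×92 + 10×77 + 7×79 = 88 + 184 + 770 + 553 = 1595
link = 1775/1595 = 1.112853
Link Period 1→Period 2:
ΣP(Period 2)Q(Period 1) = 5×18 + 2×93 + 11×64 + 9×88 = 90 + 186 + 704 + 792 = 1772
ΣP(Period 1)Q(Period 1) = 5×18 + 2×93 + 10×64 + 9×88 = 90 + 186 + 640 + 792 = 1708
link = 1772/1708 = 1.037471
Chained index = 100 × 1.112853 × 1.037471 = 115.4552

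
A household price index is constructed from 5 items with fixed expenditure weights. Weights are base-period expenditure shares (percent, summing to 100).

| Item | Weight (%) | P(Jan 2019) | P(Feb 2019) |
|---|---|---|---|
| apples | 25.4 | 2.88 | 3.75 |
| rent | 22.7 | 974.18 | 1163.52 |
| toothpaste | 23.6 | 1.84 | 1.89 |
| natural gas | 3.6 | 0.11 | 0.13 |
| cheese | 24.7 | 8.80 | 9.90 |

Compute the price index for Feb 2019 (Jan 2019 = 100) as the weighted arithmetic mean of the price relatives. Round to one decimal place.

116.5

apples: 25.4 × (3.75/2.88) = 25.4 × 1.302083 = 33.0729
rent: 22.7 × (1163.52/974.18) = 22.7 × 1.194358 = 27.1119
toothpaste: 23.6 × (1.89/1.84) = 23.6 × 1.027174 = 24.2413
natural gas: 3.6 × (0.13/0.11) = 3.6 × 1.181818 = 4.2545
cheese: 24.7 × (9.90/8.80) = 24.7 × 1.125000 = 27.7875
Index = Σ wᵢ·(p₁ᵢ/p₀ᵢ) = 33.0729 + 27.1119 + 24.2413 + 4.2545 + 27.7875 = 116.4682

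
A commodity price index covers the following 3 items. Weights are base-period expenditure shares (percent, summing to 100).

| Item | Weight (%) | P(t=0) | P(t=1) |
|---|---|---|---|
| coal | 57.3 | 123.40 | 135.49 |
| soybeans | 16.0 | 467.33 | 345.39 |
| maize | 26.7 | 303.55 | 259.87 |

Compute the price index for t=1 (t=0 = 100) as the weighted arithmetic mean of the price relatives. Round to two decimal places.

97.60

coal: 57.3 × (135.49/123.40) = 57.3 × 1.097974 = 62.9139
soybeans: 16.0 × (345.39/467.33) = 16.0 × 0.739071 = 11.8251
maize: 26.7 × (259.87/303.55) = 26.7 × 0.856103 = 22.8579
Index = Σ wᵢ·(p₁ᵢ/p₀ᵢ) = 62.9139 + 11.8251 + 22.8579 = 97.5970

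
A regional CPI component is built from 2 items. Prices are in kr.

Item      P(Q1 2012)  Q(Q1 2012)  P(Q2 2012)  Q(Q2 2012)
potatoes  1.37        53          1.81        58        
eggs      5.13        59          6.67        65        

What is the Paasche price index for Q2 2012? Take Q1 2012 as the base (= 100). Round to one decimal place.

Paasche price index uses current-period quantities as weights.
ΣP(Q2 2012)·Q(Q2 2012) = 1.81×58 + 6.67×65 = 104.98 + 433.55 = 538.53
ΣP(Q1 2012)·Q(Q2 2012) = 1.37×58 + 5.13×65 = 79.46 + 333.45 = 412.91
Index = 538.53 / 412.91 × 100 = 130.4231

130.4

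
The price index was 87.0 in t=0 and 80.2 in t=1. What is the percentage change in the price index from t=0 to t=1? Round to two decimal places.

Change = (80.2 − 87.0) / 87.0 × 100
       = -6.8 / 87.0 × 100 = -7.8161%

-7.82%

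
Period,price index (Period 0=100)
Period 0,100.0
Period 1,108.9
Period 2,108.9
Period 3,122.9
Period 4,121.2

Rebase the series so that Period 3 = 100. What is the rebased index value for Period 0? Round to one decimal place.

81.4

Rebased(Period 0) = 100.0 / 122.9 × 100 = 81.3670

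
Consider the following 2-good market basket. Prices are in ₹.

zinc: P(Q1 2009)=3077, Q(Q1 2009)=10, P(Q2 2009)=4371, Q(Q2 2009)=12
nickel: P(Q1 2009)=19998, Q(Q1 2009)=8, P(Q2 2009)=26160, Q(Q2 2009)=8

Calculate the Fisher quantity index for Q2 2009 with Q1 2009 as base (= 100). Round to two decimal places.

103.34

Laspeyres component (base-period weights):
ΣP(Q1 2009)Q(Q2 2009) = 3077×12 + 19998×8 = 36924 + 159984 = 196908
ΣP(Q1 2009)Q(Q1 2009) = 3077×10 + 19998×8 = 30770 + 159984 = 190754
L = 196908 / 190754 × 100 = 103.2261
Paasche component (current-period weights):
ΣP(Q2 2009)Q(Q2 2009) = 4371×12 + 26160×8 = 52452 + 209280 = 261732
ΣP(Q2 2009)Q(Q1 2009) = 4371×10 + 26160×8 = 43710 + 209280 = 252990
P = 261732 / 252990 × 100 = 103.4555
Fisher = √(L × P) = √(103.2261 × 103.4555) = 103.3407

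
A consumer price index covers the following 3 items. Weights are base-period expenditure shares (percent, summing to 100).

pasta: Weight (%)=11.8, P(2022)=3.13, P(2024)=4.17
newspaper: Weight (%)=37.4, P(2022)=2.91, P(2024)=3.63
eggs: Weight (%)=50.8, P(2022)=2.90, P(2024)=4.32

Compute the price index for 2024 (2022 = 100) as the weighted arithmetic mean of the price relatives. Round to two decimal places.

138.05

pasta: 11.8 × (4.17/3.13) = 11.8 × 1.332268 = 15.7208
newspaper: 37.4 × (3.63/2.91) = 37.4 × 1.247423 = 46.6536
eggs: 50.8 × (4.32/2.90) = 50.8 × 1.489655 = 75.6745
Index = Σ wᵢ·(p₁ᵢ/p₀ᵢ) = 15.7208 + 46.6536 + 75.6745 = 138.0489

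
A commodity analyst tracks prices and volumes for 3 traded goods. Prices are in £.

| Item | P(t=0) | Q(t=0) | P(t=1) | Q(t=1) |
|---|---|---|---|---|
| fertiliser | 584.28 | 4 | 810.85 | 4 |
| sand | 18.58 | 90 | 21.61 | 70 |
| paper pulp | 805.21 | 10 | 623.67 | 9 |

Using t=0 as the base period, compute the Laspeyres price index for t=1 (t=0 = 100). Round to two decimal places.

94.72

Laspeyres price index uses base-period quantities as weights.
ΣP(t=1)·Q(t=0) = 810.85×4 + 21.61×90 + 623.67×10 = 3243.4 + 1944.9 + 6236.7 = 11425
ΣP(t=0)·Q(t=0) = 584.28×4 + 18.58×90 + 805.21×10 = 2337.12 + 1672.2 + 8052.1 = 12061.42
Index = 11425 / 12061.42 × 100 = 94.7235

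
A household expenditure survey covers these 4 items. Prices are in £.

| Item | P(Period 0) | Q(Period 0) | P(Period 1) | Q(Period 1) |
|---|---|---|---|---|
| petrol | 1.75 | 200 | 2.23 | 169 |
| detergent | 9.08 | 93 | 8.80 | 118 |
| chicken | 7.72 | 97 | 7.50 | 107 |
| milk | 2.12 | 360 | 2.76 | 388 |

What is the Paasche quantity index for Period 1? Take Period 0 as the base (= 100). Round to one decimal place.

Paasche quantity index uses current-period prices as weights.
ΣP(Period 1)·Q(Period 1) = 2.23×169 + 8.80×118 + 7.50×107 + 2.76×388 = 376.87 + 1038.4 + 802.5 + 1070.88 = 3288.65
ΣP(Period 1)·Q(Period 0) = 2.23×200 + 8.80×93 + 7.50×97 + 2.76×360 = 446 + 818.4 + 727.5 + 993.6 = 2985.5
Index = 3288.65 / 2985.5 × 100 = 110.1541

110.2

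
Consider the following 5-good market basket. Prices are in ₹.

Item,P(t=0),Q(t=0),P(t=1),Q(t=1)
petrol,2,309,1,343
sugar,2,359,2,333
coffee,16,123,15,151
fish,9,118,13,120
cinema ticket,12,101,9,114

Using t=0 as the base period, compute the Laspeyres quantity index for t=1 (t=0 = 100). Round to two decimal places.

111.44

Laspeyres quantity index uses base-period prices as weights.
ΣP(t=0)·Q(t=1) = 2×343 + 2×333 + 16×151 + 9×120 + 12×114 = 686 + 666 + 2416 + 1080 + 1368 = 6216
ΣP(t=0)·Q(t=0) = 2×309 + 2×359 + 16×123 + 9×118 + 12×101 = 618 + 718 + 1968 + 1062 + 1212 = 5578
Index = 6216 / 5578 × 100 = 111.4378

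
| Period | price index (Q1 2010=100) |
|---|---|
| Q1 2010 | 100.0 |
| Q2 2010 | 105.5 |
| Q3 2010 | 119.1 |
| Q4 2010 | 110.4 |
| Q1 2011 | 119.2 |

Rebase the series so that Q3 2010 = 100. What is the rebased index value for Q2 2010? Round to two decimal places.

88.58

Rebased(Q2 2010) = 105.5 / 119.1 × 100 = 88.5810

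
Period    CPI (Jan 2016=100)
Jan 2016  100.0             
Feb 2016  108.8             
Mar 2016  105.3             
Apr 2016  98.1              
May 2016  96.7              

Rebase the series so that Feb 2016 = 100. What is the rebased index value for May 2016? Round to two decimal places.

Rebased(May 2016) = 96.7 / 108.8 × 100 = 88.8787

88.88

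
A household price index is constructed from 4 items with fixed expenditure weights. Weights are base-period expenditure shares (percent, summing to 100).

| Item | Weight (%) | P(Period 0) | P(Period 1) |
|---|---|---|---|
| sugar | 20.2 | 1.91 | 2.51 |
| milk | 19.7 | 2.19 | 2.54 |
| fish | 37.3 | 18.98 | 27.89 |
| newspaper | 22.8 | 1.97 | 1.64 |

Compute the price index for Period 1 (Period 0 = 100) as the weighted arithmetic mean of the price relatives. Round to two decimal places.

123.18

sugar: 20.2 × (2.51/1.91) = 20.2 × 1.314136 = 26.5455
milk: 19.7 × (2.54/2.19) = 19.7 × 1.159817 = 22.8484
fish: 37.3 × (27.89/18.98) = 37.3 × 1.469442 = 54.8102
newspaper: 22.8 × (1.64/1.97) = 22.8 × 0.832487 = 18.9807
Index = Σ wᵢ·(p₁ᵢ/p₀ᵢ) = 26.5455 + 22.8484 + 54.8102 + 18.9807 = 123.1848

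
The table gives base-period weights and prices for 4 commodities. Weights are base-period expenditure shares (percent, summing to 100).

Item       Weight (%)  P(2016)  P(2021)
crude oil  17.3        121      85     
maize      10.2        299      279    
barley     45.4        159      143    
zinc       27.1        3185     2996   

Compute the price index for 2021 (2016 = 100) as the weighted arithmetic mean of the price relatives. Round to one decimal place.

88.0

crude oil: 17.3 × (85/121) = 17.3 × 0.702479 = 12.1529
maize: 10.2 × (279/299) = 10.2 × 0.933110 = 9.5177
barley: 45.4 × (143/159) = 45.4 × 0.899371 = 40.8314
zinc: 27.1 × (2996/3185) = 27.1 × 0.940659 = 25.4919
Index = Σ wᵢ·(p₁ᵢ/p₀ᵢ) = 12.1529 + 9.5177 + 40.8314 + 25.4919 = 87.9939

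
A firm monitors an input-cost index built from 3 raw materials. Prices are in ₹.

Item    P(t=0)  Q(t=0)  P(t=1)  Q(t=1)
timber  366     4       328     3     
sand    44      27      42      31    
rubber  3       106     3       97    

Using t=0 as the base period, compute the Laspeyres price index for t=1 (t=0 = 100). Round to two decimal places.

Laspeyres price index uses base-period quantities as weights.
ΣP(t=1)·Q(t=0) = 328×4 + 42×27 + 3×106 = 1312 + 1134 + 318 = 2764
ΣP(t=0)·Q(t=0) = 366×4 + 44×27 + 3×106 = 1464 + 1188 + 318 = 2970
Index = 2764 / 2970 × 100 = 93.0640

93.06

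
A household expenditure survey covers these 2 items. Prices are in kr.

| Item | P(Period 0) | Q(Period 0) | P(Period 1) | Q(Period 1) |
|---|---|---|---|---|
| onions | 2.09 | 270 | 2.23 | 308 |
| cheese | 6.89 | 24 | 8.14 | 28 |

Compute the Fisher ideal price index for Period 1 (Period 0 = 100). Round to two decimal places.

109.31

Laspeyres component (base-period weights):
ΣP(Period 1)Q(Period 0) = 2.23×270 + 8.14×24 = 602.1 + 195.36 = 797.46
ΣP(Period 0)Q(Period 0) = 2.09×270 + 6.89×24 = 564.3 + 165.36 = 729.66
L = 797.46 / 729.66 × 100 = 109.2920
Paasche component (current-period weights):
ΣP(Period 1)Q(Period 1) = 2.23×308 + 8.14×28 = 686.84 + 227.92 = 914.76
ΣP(Period 0)Q(Period 1) = 2.09×308 + 6.89×28 = 643.72 + 192.92 = 836.64
P = 914.76 / 836.64 × 100 = 109.3373
Fisher = √(L × P) = √(109.2920 × 109.3373) = 109.3147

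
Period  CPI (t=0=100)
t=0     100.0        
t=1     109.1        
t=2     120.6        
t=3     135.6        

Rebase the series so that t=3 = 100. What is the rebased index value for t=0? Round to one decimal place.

73.7

Rebased(t=0) = 100.0 / 135.6 × 100 = 73.7463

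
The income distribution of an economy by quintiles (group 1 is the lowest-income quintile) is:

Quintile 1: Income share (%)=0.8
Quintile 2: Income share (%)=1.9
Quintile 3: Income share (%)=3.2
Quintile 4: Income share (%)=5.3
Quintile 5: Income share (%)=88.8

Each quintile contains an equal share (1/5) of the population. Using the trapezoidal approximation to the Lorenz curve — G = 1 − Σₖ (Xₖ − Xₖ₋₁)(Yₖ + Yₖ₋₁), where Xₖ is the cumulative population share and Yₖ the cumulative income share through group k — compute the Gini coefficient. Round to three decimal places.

0.718

Cumulative income shares Yₖ: 0.0080, 0.0270, 0.0590, 0.1120, 1.0000
Σ (Xₖ−Xₖ₋₁)(Yₖ+Yₖ₋₁) = (1/5)(0.0080+0.0000) + (1/5)(0.0270+0.0080) + (1/5)(0.0590+0.0270) + (1/5)(0.1120+0.0590) + (1/5)(1.0000+0.1120)
  = 0.0016 + 0.0070 + 0.0172 + 0.0342 + 0.2224 = 0.2824
G = 1 − 0.2824 = 0.7176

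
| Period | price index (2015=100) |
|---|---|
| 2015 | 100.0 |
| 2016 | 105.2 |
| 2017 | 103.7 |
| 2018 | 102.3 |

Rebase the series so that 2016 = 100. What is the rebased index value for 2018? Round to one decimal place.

97.2

Rebased(2018) = 102.3 / 105.2 × 100 = 97.2433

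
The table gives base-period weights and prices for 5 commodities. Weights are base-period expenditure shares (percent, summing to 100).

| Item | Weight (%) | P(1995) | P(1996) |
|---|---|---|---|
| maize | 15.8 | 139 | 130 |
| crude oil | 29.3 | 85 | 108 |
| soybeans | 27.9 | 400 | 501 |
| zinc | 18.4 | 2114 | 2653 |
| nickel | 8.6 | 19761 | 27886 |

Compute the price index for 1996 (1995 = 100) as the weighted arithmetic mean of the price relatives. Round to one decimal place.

maize: 15.8 × (130/139) = 15.8 × 0.935252 = 14.7770
crude oil: 29.3 × (108/85) = 29.3 × 1.270588 = 37.2282
soybeans: 27.9 × (501/400) = 27.9 × 1.252500 = 34.9447
zinc: 18.4 × (2653/2114) = 18.4 × 1.254967 = 23.0914
nickel: 8.6 × (27886/19761) = 8.6 × 1.411163 = 12.1360
Index = Σ wᵢ·(p₁ᵢ/p₀ᵢ) = 14.7770 + 37.2282 + 34.9447 + 23.0914 + 12.1360 = 122.1774

122.2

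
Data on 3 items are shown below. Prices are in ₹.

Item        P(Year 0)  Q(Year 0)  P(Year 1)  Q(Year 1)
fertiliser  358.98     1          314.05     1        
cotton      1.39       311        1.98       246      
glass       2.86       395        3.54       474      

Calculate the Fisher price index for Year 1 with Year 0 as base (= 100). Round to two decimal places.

Laspeyres component (base-period weights):
ΣP(Year 1)Q(Year 0) = 314.05×1 + 1.98×311 + 3.54×395 = 314.05 + 615.78 + 1398.3 = 2328.13
ΣP(Year 0)Q(Year 0) = 358.98×1 + 1.39×311 + 2.86×395 = 358.98 + 432.29 + 1129.7 = 1920.97
L = 2328.13 / 1920.97 × 100 = 121.1955
Paasche component (current-period weights):
ΣP(Year 1)Q(Year 1) = 314.05×1 + 1.98×246 + 3.54×474 = 314.05 + 487.08 + 1677.96 = 2479.09
ΣP(Year 0)Q(Year 1) = 358.98×1 + 1.39×246 + 2.86×474 = 358.98 + 341.94 + 1355.64 = 2056.56
P = 2479.09 / 2056.56 × 100 = 120.5455
Fisher = √(L × P) = √(121.1955 × 120.5455) = 120.8701

120.87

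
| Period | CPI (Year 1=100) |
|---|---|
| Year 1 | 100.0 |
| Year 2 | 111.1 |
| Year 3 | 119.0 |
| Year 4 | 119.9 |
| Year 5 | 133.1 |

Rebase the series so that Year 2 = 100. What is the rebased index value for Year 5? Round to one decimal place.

119.8

Rebased(Year 5) = 133.1 / 111.1 × 100 = 119.8020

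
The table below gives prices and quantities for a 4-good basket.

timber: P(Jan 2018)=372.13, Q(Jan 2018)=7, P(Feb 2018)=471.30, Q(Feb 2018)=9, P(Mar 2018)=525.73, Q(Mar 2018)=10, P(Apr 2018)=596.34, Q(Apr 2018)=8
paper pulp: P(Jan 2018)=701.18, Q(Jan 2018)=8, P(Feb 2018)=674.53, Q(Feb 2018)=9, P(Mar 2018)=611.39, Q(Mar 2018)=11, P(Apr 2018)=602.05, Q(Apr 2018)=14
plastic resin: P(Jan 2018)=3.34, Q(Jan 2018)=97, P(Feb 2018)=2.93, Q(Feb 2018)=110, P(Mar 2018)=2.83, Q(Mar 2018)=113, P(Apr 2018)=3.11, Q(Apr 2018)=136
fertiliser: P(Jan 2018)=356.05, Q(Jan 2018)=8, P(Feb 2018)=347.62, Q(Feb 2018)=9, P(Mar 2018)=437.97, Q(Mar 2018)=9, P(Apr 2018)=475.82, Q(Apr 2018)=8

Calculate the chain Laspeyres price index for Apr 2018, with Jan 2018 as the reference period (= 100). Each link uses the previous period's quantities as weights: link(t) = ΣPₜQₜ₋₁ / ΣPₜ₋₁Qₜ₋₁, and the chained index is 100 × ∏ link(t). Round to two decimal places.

115.24

Link Jan 2018→Feb 2018:
ΣP(Feb 2018)Q(Jan 2018) = 471.30×7 + 674.53×8 + 2.93×97 + 347.62×8 = 3299.1 + 5396.24 + 284.21 + 2780.96 = 11760.51
ΣP(Jan 2018)Q(Jan 2018) = 372.13×7 + 701.18×8 + 3.34×97 + 356.05×8 = 2604.91 + 5609.44 + 323.98 + 2848.4 = 11386.73
link = 11760.51/11386.73 = 1.032826
Link Feb 2018→Mar 2018:
ΣP(Mar 2018)Q(Feb 2018) = 525.73×9 + 611.39×9 + 2.83×110 + 437.97×9 = 4731.57 + 5502.51 + 311.3 + 3941.73 = 14487.11
ΣP(Feb 2018)Q(Feb 2018) = 471.30×9 + 674.53×9 + 2.93×110 + 347.62×9 = 4241.7 + 6070.77 + 322.3 + 3128.58 = 13763.35
link = 14487.11/13763.35 = 1.052586
Link Mar 2018→Apr 2018:
ΣP(Apr 2018)Q(Mar 2018) = 596.34×10 + 602.05×11 + 3.11×113 + 475.82×9 = 5963.4 + 6622.55 + 351.43 + 4282.38 = 17219.76
ΣP(Mar 2018)Q(Mar 2018) = 525.73×10 + 611.39×11 + 2.83×113 + 437.97×9 = 5257.3 + 6725.29 + 319.79 + 3941.73 = 16244.11
link = 17219.76/16244.11 = 1.060062
Chained index = 100 × 1.032826 × 1.052586 × 1.060062 = 115.2434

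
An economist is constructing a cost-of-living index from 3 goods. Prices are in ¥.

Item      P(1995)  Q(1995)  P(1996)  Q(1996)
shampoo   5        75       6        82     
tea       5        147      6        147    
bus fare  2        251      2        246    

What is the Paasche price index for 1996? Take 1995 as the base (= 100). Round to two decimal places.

113.99

Paasche price index uses current-period quantities as weights.
ΣP(1996)·Q(1996) = 6×82 + 6×147 + 2×246 = 492 + 882 + 492 = 1866
ΣP(1995)·Q(1996) = 5×82 + 5×147 + 2×246 = 410 + 735 + 492 = 1637
Index = 1866 / 1637 × 100 = 113.9890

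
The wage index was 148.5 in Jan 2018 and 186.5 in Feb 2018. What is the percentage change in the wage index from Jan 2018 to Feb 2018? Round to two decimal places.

Change = (186.5 − 148.5) / 148.5 × 100
       = 38.0 / 148.5 × 100 = 25.5892%

25.59%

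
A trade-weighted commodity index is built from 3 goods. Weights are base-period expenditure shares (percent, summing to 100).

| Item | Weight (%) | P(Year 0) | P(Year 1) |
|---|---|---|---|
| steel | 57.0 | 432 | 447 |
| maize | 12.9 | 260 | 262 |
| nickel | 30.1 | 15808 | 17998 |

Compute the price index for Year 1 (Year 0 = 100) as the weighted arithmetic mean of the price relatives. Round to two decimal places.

106.25

steel: 57.0 × (447/432) = 57.0 × 1.034722 = 58.9792
maize: 12.9 × (262/260) = 12.9 × 1.007692 = 12.9992
nickel: 30.1 × (17998/15808) = 30.1 × 1.138537 = 34.2700
Index = Σ wᵢ·(p₁ᵢ/p₀ᵢ) = 58.9792 + 12.9992 + 34.2700 = 106.2484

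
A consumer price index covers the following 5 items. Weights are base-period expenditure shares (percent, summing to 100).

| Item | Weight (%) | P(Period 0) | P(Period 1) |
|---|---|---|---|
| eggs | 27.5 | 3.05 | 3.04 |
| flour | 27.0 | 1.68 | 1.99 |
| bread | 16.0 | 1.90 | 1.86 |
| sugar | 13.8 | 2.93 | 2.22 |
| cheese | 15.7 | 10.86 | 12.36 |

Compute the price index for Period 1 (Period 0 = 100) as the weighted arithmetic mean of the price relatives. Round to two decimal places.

103.38

eggs: 27.5 × (3.04/3.05) = 27.5 × 0.996721 = 27.4098
flour: 27.0 × (1.99/1.68) = 27.0 × 1.184524 = 31.9821
bread: 16.0 × (1.86/1.90) = 16.0 × 0.978947 = 15.6632
sugar: 13.8 × (2.22/2.93) = 13.8 × 0.757679 = 10.4560
cheese: 15.7 × (12.36/10.86) = 15.7 × 1.138122 = 17.8685
Index = Σ wᵢ·(p₁ᵢ/p₀ᵢ) = 27.4098 + 31.9821 + 15.6632 + 10.4560 + 17.8685 = 103.3796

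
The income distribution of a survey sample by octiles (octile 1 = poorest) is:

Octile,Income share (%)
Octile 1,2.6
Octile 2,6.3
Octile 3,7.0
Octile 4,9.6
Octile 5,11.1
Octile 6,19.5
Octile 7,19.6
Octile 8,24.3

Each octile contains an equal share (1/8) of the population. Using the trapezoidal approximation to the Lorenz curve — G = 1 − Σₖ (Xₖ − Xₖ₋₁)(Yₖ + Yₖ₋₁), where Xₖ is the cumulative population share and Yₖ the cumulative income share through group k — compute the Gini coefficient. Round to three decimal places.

Cumulative income shares Yₖ: 0.0260, 0.0890, 0.1590, 0.2550, 0.3660, 0.5610, 0.7570, 1.0000
Σ (Xₖ−Xₖ₋₁)(Yₖ+Yₖ₋₁) = (1/8)(0.0260+0.0000) + (1/8)(0.0890+0.0260) + (1/8)(0.1590+0.0890) + (1/8)(0.2550+0.1590) + (1/8)(0.3660+0.2550) + (1/8)(0.5610+0.3660) + (1/8)(0.7570+0.5610) + (1/8)(1.0000+0.7570)
  = 0.0033 + 0.0144 + 0.0310 + 0.0518 + 0.0776 + 0.1159 + 0.1647 + 0.2196 = 0.6782
G = 1 − 0.6782 = 0.3218

0.322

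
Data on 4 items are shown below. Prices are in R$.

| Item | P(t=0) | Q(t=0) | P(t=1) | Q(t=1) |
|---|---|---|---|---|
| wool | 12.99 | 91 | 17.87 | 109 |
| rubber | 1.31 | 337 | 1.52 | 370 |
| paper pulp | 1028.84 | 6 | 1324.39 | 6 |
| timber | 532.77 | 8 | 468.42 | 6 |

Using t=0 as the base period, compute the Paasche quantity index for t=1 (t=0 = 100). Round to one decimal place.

Paasche quantity index uses current-period prices as weights.
ΣP(t=1)·Q(t=1) = 17.87×109 + 1.52×370 + 1324.39×6 + 468.42×6 = 1947.83 + 562.4 + 7946.34 + 2810.52 = 13267.09
ΣP(t=1)·Q(t=0) = 17.87×91 + 1.52×337 + 1324.39×6 + 468.42×8 = 1626.17 + 512.24 + 7946.34 + 3747.36 = 13832.11
Index = 13267.09 / 13832.11 × 100 = 95.9152

95.9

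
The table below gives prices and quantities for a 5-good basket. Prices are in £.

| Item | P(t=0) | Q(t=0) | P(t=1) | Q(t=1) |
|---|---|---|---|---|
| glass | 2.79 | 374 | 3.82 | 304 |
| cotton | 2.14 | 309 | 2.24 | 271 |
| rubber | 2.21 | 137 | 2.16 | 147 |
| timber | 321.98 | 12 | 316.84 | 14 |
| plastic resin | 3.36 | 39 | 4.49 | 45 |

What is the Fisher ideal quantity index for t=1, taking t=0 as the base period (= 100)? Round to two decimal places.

105.99

Laspeyres component (base-period weights):
ΣP(t=0)Q(t=1) = 2.79×304 + 2.14×271 + 2.21×147 + 321.98×14 + 3.36×45 = 848.16 + 579.94 + 324.87 + 4507.72 + 151.2 = 6411.89
ΣP(t=0)Q(t=0) = 2.79×374 + 2.14×309 + 2.21×137 + 321.98×12 + 3.36×39 = 1043.46 + 661.26 + 302.77 + 3863.76 + 131.04 = 6002.29
L = 6411.89 / 6002.29 × 100 = 106.8241
Paasche component (current-period weights):
ΣP(t=1)Q(t=1) = 3.82×304 + 2.24×271 + 2.16×147 + 316.84×14 + 4.49×45 = 1161.28 + 607.04 + 317.52 + 4435.76 + 202.05 = 6723.65
ΣP(t=1)Q(t=0) = 3.82×374 + 2.24×309 + 2.16×137 + 316.84×12 + 4.49×39 = 1428.68 + 692.16 + 295.92 + 3802.08 + 175.11 = 6393.95
P = 6723.65 / 6393.95 × 100 = 105.1564
Fisher = √(L × P) = √(106.8241 × 105.1564) = 105.9870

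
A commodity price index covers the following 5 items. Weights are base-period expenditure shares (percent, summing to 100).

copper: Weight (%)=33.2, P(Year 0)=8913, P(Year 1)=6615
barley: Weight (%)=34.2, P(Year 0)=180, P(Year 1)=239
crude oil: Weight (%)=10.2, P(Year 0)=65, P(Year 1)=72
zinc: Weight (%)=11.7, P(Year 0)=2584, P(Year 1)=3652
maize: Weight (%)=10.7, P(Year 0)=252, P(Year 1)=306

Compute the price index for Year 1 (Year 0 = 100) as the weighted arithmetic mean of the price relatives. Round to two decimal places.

copper: 33.2 × (6615/8913) = 33.2 × 0.742174 = 24.6402
barley: 34.2 × (239/180) = 34.2 × 1.327778 = 45.4100
crude oil: 10.2 × (72/65) = 10.2 × 1.107692 = 11.2985
zinc: 11.7 × (3652/2584) = 11.7 × 1.413313 = 16.5358
maize: 10.7 × (306/252) = 10.7 × 1.214286 = 12.9929
Index = Σ wᵢ·(p₁ᵢ/p₀ᵢ) = 24.6402 + 45.4100 + 11.2985 + 16.5358 + 12.9929 = 110.8773

110.88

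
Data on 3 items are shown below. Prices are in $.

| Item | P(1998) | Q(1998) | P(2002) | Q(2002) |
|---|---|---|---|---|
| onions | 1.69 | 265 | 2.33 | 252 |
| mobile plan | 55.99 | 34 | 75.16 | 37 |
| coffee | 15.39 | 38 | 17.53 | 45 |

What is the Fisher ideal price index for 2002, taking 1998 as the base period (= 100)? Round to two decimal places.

Laspeyres component (base-period weights):
ΣP(2002)Q(1998) = 2.33×265 + 75.16×34 + 17.53×38 = 617.45 + 2555.44 + 666.14 = 3839.03
ΣP(1998)Q(1998) = 1.69×265 + 55.99×34 + 15.39×38 = 447.85 + 1903.66 + 584.82 = 2936.33
L = 3839.03 / 2936.33 × 100 = 130.7425
Paasche component (current-period weights):
ΣP(2002)Q(2002) = 2.33×252 + 75.16×37 + 17.53×45 = 587.16 + 2780.92 + 788.85 = 4156.93
ΣP(1998)Q(2002) = 1.69×252 + 55.99×37 + 15.39×45 = 425.88 + 2071.63 + 692.55 = 3190.06
P = 4156.93 / 3190.06 × 100 = 130.3088
Fisher = √(L × P) = √(130.7425 × 130.3088) = 130.5255

130.53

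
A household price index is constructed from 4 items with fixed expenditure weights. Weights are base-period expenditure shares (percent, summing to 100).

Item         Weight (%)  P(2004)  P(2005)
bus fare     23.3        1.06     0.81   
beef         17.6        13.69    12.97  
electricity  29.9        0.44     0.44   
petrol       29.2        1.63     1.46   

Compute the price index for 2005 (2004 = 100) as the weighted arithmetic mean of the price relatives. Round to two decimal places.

bus fare: 23.3 × (0.81/1.06) = 23.3 × 0.764151 = 17.8047
beef: 17.6 × (12.97/13.69) = 17.6 × 0.947407 = 16.6744
electricity: 29.9 × (0.44/0.44) = 29.9 × 1.000000 = 29.9000
petrol: 29.2 × (1.46/1.63) = 29.2 × 0.895706 = 26.1546
Index = Σ wᵢ·(p₁ᵢ/p₀ᵢ) = 17.8047 + 16.6744 + 29.9000 + 26.1546 = 90.5337

90.53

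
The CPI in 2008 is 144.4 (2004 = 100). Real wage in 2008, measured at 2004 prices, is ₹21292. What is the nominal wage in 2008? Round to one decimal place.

Nominal = Real × (Index/100) = 21292 × (144.4/100)
        = 21292 × 1.444 = 30745.6480

30745.6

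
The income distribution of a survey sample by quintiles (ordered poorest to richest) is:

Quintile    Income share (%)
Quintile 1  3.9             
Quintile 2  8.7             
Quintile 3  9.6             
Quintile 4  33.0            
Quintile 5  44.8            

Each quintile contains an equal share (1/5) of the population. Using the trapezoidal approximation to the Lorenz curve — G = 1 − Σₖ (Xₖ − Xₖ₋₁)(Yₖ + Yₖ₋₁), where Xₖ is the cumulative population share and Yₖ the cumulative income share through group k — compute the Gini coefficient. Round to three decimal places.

0.424

Cumulative income shares Yₖ: 0.0390, 0.1260, 0.2220, 0.5520, 1.0000
Σ (Xₖ−Xₖ₋₁)(Yₖ+Yₖ₋₁) = (1/5)(0.0390+0.0000) + (1/5)(0.1260+0.0390) + (1/5)(0.2220+0.1260) + (1/5)(0.5520+0.2220) + (1/5)(1.0000+0.5520)
  = 0.0078 + 0.0330 + 0.0696 + 0.1548 + 0.3104 = 0.5756
G = 1 − 0.5756 = 0.4244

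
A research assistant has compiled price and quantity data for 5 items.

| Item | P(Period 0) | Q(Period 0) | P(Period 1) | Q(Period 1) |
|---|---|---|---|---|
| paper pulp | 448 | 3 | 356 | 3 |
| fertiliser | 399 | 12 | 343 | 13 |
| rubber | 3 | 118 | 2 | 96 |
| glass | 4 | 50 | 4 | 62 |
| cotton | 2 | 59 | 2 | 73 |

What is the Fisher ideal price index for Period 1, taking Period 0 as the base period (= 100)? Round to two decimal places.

Laspeyres component (base-period weights):
ΣP(Period 1)Q(Period 0) = 356×3 + 343×12 + 2×118 + 4×50 + 2×59 = 1068 + 4116 + 236 + 200 + 118 = 5738
ΣP(Period 0)Q(Period 0) = 448×3 + 399×12 + 3×118 + 4×50 + 2×59 = 1344 + 4788 + 354 + 200 + 118 = 6804
L = 5738 / 6804 × 100 = 84.3327
Paasche component (current-period weights):
ΣP(Period 1)Q(Period 1) = 356×3 + 343×13 + 2×96 + 4×62 + 2×73 = 1068 + 4459 + 192 + 248 + 146 = 6113
ΣP(Period 0)Q(Period 1) = 448×3 + 399×13 + 3×96 + 4×62 + 2×73 = 1344 + 5187 + 288 + 248 + 146 = 7213
P = 6113 / 7213 × 100 = 84.7498
Fisher = √(L × P) = √(84.3327 × 84.7498) = 84.5410

84.54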